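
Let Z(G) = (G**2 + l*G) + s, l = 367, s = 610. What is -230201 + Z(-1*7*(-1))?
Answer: -226973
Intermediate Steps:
Z(G) = 610 + G**2 + 367*G (Z(G) = (G**2 + 367*G) + 610 = 610 + G**2 + 367*G)
-230201 + Z(-1*7*(-1)) = -230201 + (610 + (-1*7*(-1))**2 + 367*(-1*7*(-1))) = -230201 + (610 + (-7*(-1))**2 + 367*(-7*(-1))) = -230201 + (610 + 7**2 + 367*7) = -230201 + (610 + 49 + 2569) = -230201 + 3228 = -226973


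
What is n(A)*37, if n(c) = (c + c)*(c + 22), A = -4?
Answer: -5328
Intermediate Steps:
n(c) = 2*c*(22 + c) (n(c) = (2*c)*(22 + c) = 2*c*(22 + c))
n(A)*37 = (2*(-4)*(22 - 4))*37 = (2*(-4)*18)*37 = -144*37 = -5328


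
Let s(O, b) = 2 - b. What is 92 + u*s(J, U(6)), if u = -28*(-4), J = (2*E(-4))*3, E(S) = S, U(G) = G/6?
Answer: 204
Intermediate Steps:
U(G) = G/6 (U(G) = G*(1/6) = G/6)
J = -24 (J = (2*(-4))*3 = -8*3 = -24)
u = 112
92 + u*s(J, U(6)) = 92 + 112*(2 - 6/6) = 92 + 112*(2 - 1*1) = 92 + 112*(2 - 1) = 92 + 112*1 = 92 + 112 = 204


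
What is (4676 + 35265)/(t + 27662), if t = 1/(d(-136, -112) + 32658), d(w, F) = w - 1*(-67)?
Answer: 1301637249/901476919 ≈ 1.4439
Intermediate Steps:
d(w, F) = 67 + w (d(w, F) = w + 67 = 67 + w)
t = 1/32589 (t = 1/((67 - 136) + 32658) = 1/(-69 + 32658) = 1/32589 ≈ 3.0685e-5)
(4676 + 35265)/(t + 27662) = (4676 + 35265)/(1/32589 + 27662) = 39941/(901476919/32589) = 39941*(32589/901476919) = 1301637249/901476919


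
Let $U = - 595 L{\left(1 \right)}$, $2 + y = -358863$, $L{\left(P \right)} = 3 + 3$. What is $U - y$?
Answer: $355295$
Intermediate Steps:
$L{\left(P \right)} = 6$
$y = -358865$ ($y = -2 - 358863 = -358865$)
$U = -3570$ ($U = \left(-595\right) 6 = -3570$)
$U - y = -3570 - -358865 = -3570 + 358865 = 355295$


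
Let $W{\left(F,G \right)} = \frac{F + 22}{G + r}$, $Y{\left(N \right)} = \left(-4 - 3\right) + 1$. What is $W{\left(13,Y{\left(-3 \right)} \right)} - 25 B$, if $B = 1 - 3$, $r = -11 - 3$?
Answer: $\frac{193}{4} \approx 48.25$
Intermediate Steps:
$r = -14$
$Y{\left(N \right)} = -6$ ($Y{\left(N \right)} = -7 + 1 = -6$)
$W{\left(F,G \right)} = \frac{22 + F}{-14 + G}$ ($W{\left(F,G \right)} = \frac{F + 22}{G - 14} = \frac{22 + F}{-14 + G}$)
$B = -2$
$W{\left(13,Y{\left(-3 \right)} \right)} - 25 B = \frac{22 + 13}{-14 - 6} - -50 = \frac{1}{-20} \cdot 35 + 50 = \left(- \frac{1}{20}\right) 35 + 50 = - \frac{7}{4} + 50 = \frac{193}{4}$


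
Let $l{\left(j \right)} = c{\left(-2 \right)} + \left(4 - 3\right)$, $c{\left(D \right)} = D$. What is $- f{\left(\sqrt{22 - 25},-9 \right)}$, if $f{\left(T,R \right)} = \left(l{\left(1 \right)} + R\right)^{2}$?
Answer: $-100$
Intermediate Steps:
$l{\left(j \right)} = -1$ ($l{\left(j \right)} = -2 + \left(4 - 3\right) = -2 + 1 = -1$)
$f{\left(T,R \right)} = \left(-1 + R\right)^{2}$
$- f{\left(\sqrt{22 - 25},-9 \right)} = - \left(-1 - 9\right)^{2} = - \left(-10\right)^{2} = \left(-1\right) 100 = -100$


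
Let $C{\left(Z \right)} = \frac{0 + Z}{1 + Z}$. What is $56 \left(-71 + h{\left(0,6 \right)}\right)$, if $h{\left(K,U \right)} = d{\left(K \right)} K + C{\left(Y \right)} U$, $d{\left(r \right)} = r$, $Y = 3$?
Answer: $-3724$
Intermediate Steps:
$C{\left(Z \right)} = \frac{Z}{1 + Z}$
$h{\left(K,U \right)} = K^{2} + \frac{3 U}{4}$ ($h{\left(K,U \right)} = K K + \frac{3}{1 + 3} U = K^{2} + \frac{3}{4} U = K^{2} + 3 \cdot \frac{1}{4} U = K^{2} + \frac{3 U}{4}$)
$56 \left(-71 + h{\left(0,6 \right)}\right) = 56 \left(-71 + \left(0^{2} + \frac{3}{4} \cdot 6\right)\right) = 56 \left(-71 + \left(0 + \frac{9}{2}\right)\right) = 56 \left(-71 + \frac{9}{2}\right) = 56 \left(- \frac{133}{2}\right) = -3724$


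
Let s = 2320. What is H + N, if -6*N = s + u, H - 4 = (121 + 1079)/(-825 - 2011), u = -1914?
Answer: -136319/2127 ≈ -64.090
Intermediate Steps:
H = 2536/709 (H = 4 + (121 + 1079)/(-825 - 2011) = 4 + 1200/(-2836) = 4 + 1200*(-1/2836) = 4 - 300/709 = 2536/709 ≈ 3.5769)
N = -203/3 (N = -(2320 - 1914)/6 = -⅙*406 = -203/3 ≈ -67.667)
H + N = 2536/709 - 203/3 = -136319/2127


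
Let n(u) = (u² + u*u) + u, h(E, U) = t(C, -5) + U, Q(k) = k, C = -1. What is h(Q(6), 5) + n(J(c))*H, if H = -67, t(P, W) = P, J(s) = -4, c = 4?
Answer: -1872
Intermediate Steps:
h(E, U) = -1 + U
n(u) = u + 2*u² (n(u) = (u² + u²) + u = 2*u² + u = u + 2*u²)
h(Q(6), 5) + n(J(c))*H = (-1 + 5) - 4*(1 + 2*(-4))*(-67) = 4 - 4*(1 - 8)*(-67) = 4 - 4*(-7)*(-67) = 4 + 28*(-67) = 4 - 1876 = -1872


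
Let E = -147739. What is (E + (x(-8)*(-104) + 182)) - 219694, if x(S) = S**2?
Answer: -373907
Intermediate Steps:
(E + (x(-8)*(-104) + 182)) - 219694 = (-147739 + ((-8)**2*(-104) + 182)) - 219694 = (-147739 + (64*(-104) + 182)) - 219694 = (-147739 + (-6656 + 182)) - 219694 = (-147739 - 6474) - 219694 = -154213 - 219694 = -373907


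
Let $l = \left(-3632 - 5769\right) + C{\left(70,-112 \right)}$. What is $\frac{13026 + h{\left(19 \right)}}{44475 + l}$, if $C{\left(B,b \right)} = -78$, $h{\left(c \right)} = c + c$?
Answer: $\frac{3266}{8749} \approx 0.3733$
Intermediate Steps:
$h{\left(c \right)} = 2 c$
$l = -9479$ ($l = \left(-3632 - 5769\right) - 78 = -9401 - 78 = -9479$)
$\frac{13026 + h{\left(19 \right)}}{44475 + l} = \frac{13026 + 2 \cdot 19}{44475 - 9479} = \frac{13026 + 38}{34996} = 13064 \cdot \frac{1}{34996} = \frac{3266}{8749}$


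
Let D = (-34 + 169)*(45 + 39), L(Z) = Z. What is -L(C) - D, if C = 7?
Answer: -11347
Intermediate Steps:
D = 11340 (D = 135*84 = 11340)
-L(C) - D = -1*7 - 1*11340 = -7 - 11340 = -11347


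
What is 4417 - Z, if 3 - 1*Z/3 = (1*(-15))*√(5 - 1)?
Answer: 4318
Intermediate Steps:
Z = 99 (Z = 9 - 3*1*(-15)*√(5 - 1) = 9 - (-45)*√4 = 9 - (-45)*2 = 9 - 3*(-30) = 9 + 90 = 99)
4417 - Z = 4417 - 1*99 = 4417 - 99 = 4318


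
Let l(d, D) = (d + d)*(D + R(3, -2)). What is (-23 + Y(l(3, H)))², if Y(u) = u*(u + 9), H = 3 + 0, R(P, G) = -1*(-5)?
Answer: 7360369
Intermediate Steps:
R(P, G) = 5
H = 3
l(d, D) = 2*d*(5 + D) (l(d, D) = (d + d)*(D + 5) = (2*d)*(5 + D) = 2*d*(5 + D))
Y(u) = u*(9 + u)
(-23 + Y(l(3, H)))² = (-23 + (2*3*(5 + 3))*(9 + 2*3*(5 + 3)))² = (-23 + (2*3*8)*(9 + 2*3*8))² = (-23 + 48*(9 + 48))² = (-23 + 48*57)² = (-23 + 2736)² = 2713² = 7360369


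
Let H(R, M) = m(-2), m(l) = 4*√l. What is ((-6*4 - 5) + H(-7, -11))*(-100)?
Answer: 2900 - 400*I*√2 ≈ 2900.0 - 565.69*I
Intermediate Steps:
H(R, M) = 4*I*√2 (H(R, M) = 4*√(-2) = 4*(I*√2) = 4*I*√2)
((-6*4 - 5) + H(-7, -11))*(-100) = ((-6*4 - 5) + 4*I*√2)*(-100) = ((-24 - 5) + 4*I*√2)*(-100) = (-29 + 4*I*√2)*(-100) = 2900 - 400*I*√2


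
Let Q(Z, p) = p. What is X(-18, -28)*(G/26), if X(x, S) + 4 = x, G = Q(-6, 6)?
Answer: -66/13 ≈ -5.0769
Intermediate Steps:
G = 6
X(x, S) = -4 + x
X(-18, -28)*(G/26) = (-4 - 18)*(6/26) = -132/26 = -22*3/13 = -66/13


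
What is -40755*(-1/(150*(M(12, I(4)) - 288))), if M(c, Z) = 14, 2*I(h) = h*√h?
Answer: -2717/2740 ≈ -0.99161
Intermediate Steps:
I(h) = h^(3/2)/2 (I(h) = (h*√h)/2 = h^(3/2)/2)
-40755*(-1/(150*(M(12, I(4)) - 288))) = -40755*(-1/(150*(14 - 288))) = -40755/((-274*(-150))) = -40755/41100 = -40755*1/41100 = -2717/2740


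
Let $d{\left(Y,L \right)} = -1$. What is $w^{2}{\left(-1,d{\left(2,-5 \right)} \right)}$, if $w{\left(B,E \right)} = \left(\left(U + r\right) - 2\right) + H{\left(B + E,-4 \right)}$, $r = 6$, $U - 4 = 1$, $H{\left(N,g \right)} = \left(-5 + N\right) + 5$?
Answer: $49$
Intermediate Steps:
$H{\left(N,g \right)} = N$
$U = 5$ ($U = 4 + 1 = 5$)
$w{\left(B,E \right)} = 9 + B + E$ ($w{\left(B,E \right)} = \left(\left(5 + 6\right) - 2\right) + \left(B + E\right) = \left(11 - 2\right) + \left(B + E\right) = 9 + \left(B + E\right) = 9 + B + E$)
$w^{2}{\left(-1,d{\left(2,-5 \right)} \right)} = \left(9 - 1 - 1\right)^{2} = 7^{2} = 49$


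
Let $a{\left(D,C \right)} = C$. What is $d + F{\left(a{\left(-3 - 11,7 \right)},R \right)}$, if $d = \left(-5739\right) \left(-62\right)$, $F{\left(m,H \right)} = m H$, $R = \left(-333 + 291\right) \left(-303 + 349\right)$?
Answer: $342294$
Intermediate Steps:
$R = -1932$ ($R = \left(-42\right) 46 = -1932$)
$F{\left(m,H \right)} = H m$
$d = 355818$
$d + F{\left(a{\left(-3 - 11,7 \right)},R \right)} = 355818 - 13524 = 342294$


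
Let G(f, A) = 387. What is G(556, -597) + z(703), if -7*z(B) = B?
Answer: 2006/7 ≈ 286.57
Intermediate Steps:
z(B) = -B/7
G(556, -597) + z(703) = 387 - ⅐*703 = 387 - 703/7 = 2006/7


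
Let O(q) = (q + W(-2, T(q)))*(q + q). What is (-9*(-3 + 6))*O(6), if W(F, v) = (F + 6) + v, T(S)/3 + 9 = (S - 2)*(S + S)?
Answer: -41148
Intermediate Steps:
T(S) = -27 + 6*S*(-2 + S) (T(S) = -27 + 3*((S - 2)*(S + S)) = -27 + 3*((-2 + S)*(2*S)) = -27 + 3*(2*S*(-2 + S)) = -27 + 6*S*(-2 + S))
W(F, v) = 6 + F + v (W(F, v) = (6 + F) + v = 6 + F + v)
O(q) = 2*q*(-23 - 11*q + 6*q²) (O(q) = (q + (6 - 2 + (-27 - 12*q + 6*q²)))*(q + q) = (q + (-23 - 12*q + 6*q²))*(2*q) = (-23 - 11*q + 6*q²)*(2*q) = 2*q*(-23 - 11*q + 6*q²))
(-9*(-3 + 6))*O(6) = (-9*(-3 + 6))*(2*6*(-23 - 11*6 + 6*6²)) = (-9*3)*(2*6*(-23 - 66 + 6*36)) = -54*6*(-23 - 66 + 216) = -54*6*127 = -27*1524 = -41148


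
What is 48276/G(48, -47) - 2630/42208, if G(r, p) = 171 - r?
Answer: 339551653/865264 ≈ 392.43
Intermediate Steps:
48276/G(48, -47) - 2630/42208 = 48276/(171 - 1*48) - 2630/42208 = 48276/(171 - 48) - 2630*1/42208 = 48276/123 - 1315/21104 = 48276*(1/123) - 1315/21104 = 16092/41 - 1315/21104 = 339551653/865264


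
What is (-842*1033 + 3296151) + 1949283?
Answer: 4375648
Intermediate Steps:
(-842*1033 + 3296151) + 1949283 = (-869786 + 3296151) + 1949283 = 2426365 + 1949283 = 4375648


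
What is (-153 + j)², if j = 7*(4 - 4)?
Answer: 23409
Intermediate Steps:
j = 0 (j = 7*0 = 0)
(-153 + j)² = (-153 + 0)² = (-153)² = 23409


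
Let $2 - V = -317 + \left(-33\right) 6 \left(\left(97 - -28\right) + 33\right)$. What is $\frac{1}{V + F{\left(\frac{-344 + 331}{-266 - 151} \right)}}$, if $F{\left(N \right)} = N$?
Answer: $\frac{417}{13178464} \approx 3.1643 \cdot 10^{-5}$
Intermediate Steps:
$V = 31603$ ($V = 2 - \left(-317 + \left(-33\right) 6 \left(\left(97 - -28\right) + 33\right)\right) = 2 - \left(-317 - 198 \left(\left(97 + 28\right) + 33\right)\right) = 2 - \left(-317 - 198 \left(125 + 33\right)\right) = 2 - \left(-317 - 31284\right) = 2 - -31601 = 2 + 31601 = 31603$)
$\frac{1}{V + F{\left(\frac{-344 + 331}{-266 - 151} \right)}} = \frac{1}{31603 + \frac{-344 + 331}{-266 - 151}} = \frac{1}{31603 - \frac{13}{-417}} = \frac{1}{31603 - - \frac{13}{417}} = \frac{1}{31603 + \frac{13}{417}} = \frac{1}{\frac{13178464}{417}} = \frac{417}{13178464}$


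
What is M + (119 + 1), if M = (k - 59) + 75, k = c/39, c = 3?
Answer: 1769/13 ≈ 136.08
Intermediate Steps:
k = 1/13 (k = 3/39 = 3*(1/39) = 1/13 ≈ 0.076923)
M = 209/13 (M = (1/13 - 59) + 75 = -766/13 + 75 = 209/13 ≈ 16.077)
M + (119 + 1) = 209/13 + (119 + 1) = 209/13 + 120 = 1769/13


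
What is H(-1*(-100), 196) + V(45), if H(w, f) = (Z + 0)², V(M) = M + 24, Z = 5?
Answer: 94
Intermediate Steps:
V(M) = 24 + M
H(w, f) = 25 (H(w, f) = (5 + 0)² = 5² = 25)
H(-1*(-100), 196) + V(45) = 25 + (24 + 45) = 25 + 69 = 94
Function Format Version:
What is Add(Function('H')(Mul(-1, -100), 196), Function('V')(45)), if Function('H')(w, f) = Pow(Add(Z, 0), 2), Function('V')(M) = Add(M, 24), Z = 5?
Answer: 94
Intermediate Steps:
Function('V')(M) = Add(24, M)
Function('H')(w, f) = 25 (Function('H')(w, f) = Pow(Add(5, 0), 2) = Pow(5, 2) = 25)
Add(Function('H')(Mul(-1, -100), 196), Function('V')(45)) = Add(25, Add(24, 45)) = Add(25, 69) = 94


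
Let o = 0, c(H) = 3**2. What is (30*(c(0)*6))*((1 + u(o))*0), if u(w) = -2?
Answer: 0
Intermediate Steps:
c(H) = 9
(30*(c(0)*6))*((1 + u(o))*0) = (30*(9*6))*((1 - 2)*0) = (30*54)*(-1*0) = 1620*0 = 0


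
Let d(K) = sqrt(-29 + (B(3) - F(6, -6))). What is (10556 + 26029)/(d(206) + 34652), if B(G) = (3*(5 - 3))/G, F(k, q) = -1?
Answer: 42258114/40025371 - 2439*I*sqrt(26)/80050742 ≈ 1.0558 - 0.00015536*I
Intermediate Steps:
B(G) = 6/G (B(G) = (3*2)/G = 6/G)
d(K) = I*sqrt(26) (d(K) = sqrt(-29 + (6/3 - 1*(-1))) = sqrt(-29 + (6*(1/3) + 1)) = sqrt(-29 + (2 + 1)) = sqrt(-29 + 3) = sqrt(-26) = I*sqrt(26))
(10556 + 26029)/(d(206) + 34652) = (10556 + 26029)/(I*sqrt(26) + 34652) = 36585/(34652 + I*sqrt(26))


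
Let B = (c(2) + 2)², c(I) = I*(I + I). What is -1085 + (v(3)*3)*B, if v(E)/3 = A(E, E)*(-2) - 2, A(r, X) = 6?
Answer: -13685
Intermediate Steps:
c(I) = 2*I² (c(I) = I*(2*I) = 2*I²)
B = 100 (B = (2*2² + 2)² = (2*4 + 2)² = (8 + 2)² = 10² = 100)
v(E) = -42 (v(E) = 3*(6*(-2) - 2) = 3*(-12 - 2) = 3*(-14) = -42)
-1085 + (v(3)*3)*B = -1085 - 42*3*100 = -1085 - 126*100 = -1085 - 12600 = -13685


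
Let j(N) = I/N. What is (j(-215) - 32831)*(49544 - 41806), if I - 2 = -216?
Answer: -54618293838/215 ≈ -2.5404e+8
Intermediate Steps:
I = -214 (I = 2 - 216 = -214)
j(N) = -214/N
(j(-215) - 32831)*(49544 - 41806) = (-214/(-215) - 32831)*(49544 - 41806) = (-214*(-1/215) - 32831)*7738 = (214/215 - 32831)*7738 = -7058451/215*7738 = -54618293838/215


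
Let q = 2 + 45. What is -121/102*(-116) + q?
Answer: 9415/51 ≈ 184.61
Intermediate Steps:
q = 47
-121/102*(-116) + q = -121/102*(-116) + 47 = 7018/51 + 47 = 9415/51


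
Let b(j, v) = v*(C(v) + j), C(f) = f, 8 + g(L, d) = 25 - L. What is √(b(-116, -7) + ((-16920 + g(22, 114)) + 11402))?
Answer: 3*I*√518 ≈ 68.279*I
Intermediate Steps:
g(L, d) = 17 - L (g(L, d) = -8 + (25 - L) = 17 - L)
b(j, v) = v*(j + v) (b(j, v) = v*(v + j) = v*(j + v))
√(b(-116, -7) + ((-16920 + g(22, 114)) + 11402)) = √(-7*(-116 - 7) + ((-16920 + (17 - 1*22)) + 11402)) = √(-7*(-123) + ((-16920 + (17 - 22)) + 11402)) = √(861 + ((-16920 - 5) + 11402)) = √(861 + (-16925 + 11402)) = √(861 - 5523) = √(-4662) = 3*I*√518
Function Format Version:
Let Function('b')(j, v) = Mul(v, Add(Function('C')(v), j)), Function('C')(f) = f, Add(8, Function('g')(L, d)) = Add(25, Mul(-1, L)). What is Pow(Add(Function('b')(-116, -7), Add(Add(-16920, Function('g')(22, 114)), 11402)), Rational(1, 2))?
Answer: Mul(3, I, Pow(518, Rational(1, 2))) ≈ Mul(68.279, I)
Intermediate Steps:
Function('g')(L, d) = Add(17, Mul(-1, L)) (Function('g')(L, d) = Add(-8, Add(25, Mul(-1, L))) = Add(17, Mul(-1, L)))
Function('b')(j, v) = Mul(v, Add(j, v)) (Function('b')(j, v) = Mul(v, Add(v, j)) = Mul(v, Add(j, v)))
Pow(Add(Function('b')(-116, -7), Add(Add(-16920, Function('g')(22, 114)), 11402)), Rational(1, 2)) = Pow(Add(Mul(-7, Add(-116, -7)), Add(Add(-16920, Add(17, Mul(-1, 22))), 11402)), Rational(1, 2)) = Pow(Add(Mul(-7, -123), Add(Add(-16920, Add(17, -22)), 11402)), Rational(1, 2)) = Pow(Add(861, Add(Add(-16920, -5), 11402)), Rational(1, 2)) = Pow(Add(861, Add(-16925, 11402)), Rational(1, 2)) = Pow(Add(861, -5523), Rational(1, 2)) = Pow(-4662, Rational(1, 2)) = Mul(3, I, Pow(518, Rational(1, 2)))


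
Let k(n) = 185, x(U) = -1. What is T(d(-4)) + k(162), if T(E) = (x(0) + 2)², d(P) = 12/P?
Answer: 186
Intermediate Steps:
T(E) = 1 (T(E) = (-1 + 2)² = 1² = 1)
T(d(-4)) + k(162) = 1 + 185 = 186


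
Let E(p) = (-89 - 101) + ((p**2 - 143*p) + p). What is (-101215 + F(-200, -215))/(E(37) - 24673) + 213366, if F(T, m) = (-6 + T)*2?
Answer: 6133947395/28748 ≈ 2.1337e+5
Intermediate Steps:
F(T, m) = -12 + 2*T
E(p) = -190 + p**2 - 142*p (E(p) = -190 + (p**2 - 142*p) = -190 + p**2 - 142*p)
(-101215 + F(-200, -215))/(E(37) - 24673) + 213366 = (-101215 + (-12 + 2*(-200)))/((-190 + 37**2 - 142*37) - 24673) + 213366 = (-101215 + (-12 - 400))/((-190 + 1369 - 5254) - 24673) + 213366 = (-101215 - 412)/(-4075 - 24673) + 213366 = -101627/(-28748) + 213366 = -101627*(-1/28748) + 213366 = 101627/28748 + 213366 = 6133947395/28748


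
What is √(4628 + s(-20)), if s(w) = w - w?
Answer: 2*√1157 ≈ 68.029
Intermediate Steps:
s(w) = 0
√(4628 + s(-20)) = √(4628 + 0) = √4628 = 2*√1157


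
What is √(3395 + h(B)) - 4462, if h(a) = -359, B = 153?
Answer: -4462 + 2*√759 ≈ -4406.9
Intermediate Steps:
√(3395 + h(B)) - 4462 = √(3395 - 359) - 4462 = √3036 - 4462 = 2*√759 - 4462 = -4462 + 2*√759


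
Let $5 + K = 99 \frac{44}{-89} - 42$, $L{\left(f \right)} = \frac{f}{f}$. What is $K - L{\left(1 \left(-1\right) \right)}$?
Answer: $- \frac{8628}{89} \approx -96.944$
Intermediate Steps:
$L{\left(f \right)} = 1$
$K = - \frac{8539}{89}$ ($K = -5 + \left(99 \frac{44}{-89} - 42\right) = -5 + \left(99 \cdot 44 \left(- \frac{1}{89}\right) - 42\right) = -5 + \left(99 \left(- \frac{44}{89}\right) - 42\right) = -5 - \frac{8094}{89} = - \frac{8539}{89} \approx -95.944$)
$K - L{\left(1 \left(-1\right) \right)} = - \frac{8539}{89} - 1 = - \frac{8628}{89}$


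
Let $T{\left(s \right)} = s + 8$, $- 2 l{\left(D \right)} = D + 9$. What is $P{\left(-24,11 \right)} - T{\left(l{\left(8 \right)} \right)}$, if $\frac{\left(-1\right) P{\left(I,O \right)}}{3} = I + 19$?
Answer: $\frac{31}{2} \approx 15.5$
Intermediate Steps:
$l{\left(D \right)} = - \frac{9}{2} - \frac{D}{2}$ ($l{\left(D \right)} = - \frac{D + 9}{2} = - \frac{9 + D}{2} = - \frac{9}{2} - \frac{D}{2}$)
$P{\left(I,O \right)} = -57 - 3 I$ ($P{\left(I,O \right)} = - 3 \left(I + 19\right) = - 3 \left(19 + I\right) = -57 - 3 I$)
$T{\left(s \right)} = 8 + s$
$P{\left(-24,11 \right)} - T{\left(l{\left(8 \right)} \right)} = \left(-57 - -72\right) - \left(8 - \frac{17}{2}\right) = \left(-57 + 72\right) - \left(8 - \frac{17}{2}\right) = 15 - \left(8 - \frac{17}{2}\right) = 15 - - \frac{1}{2} = 15 + \frac{1}{2} = \frac{31}{2}$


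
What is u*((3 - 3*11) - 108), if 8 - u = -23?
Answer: -4278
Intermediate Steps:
u = 31 (u = 8 - 1*(-23) = 8 + 23 = 31)
u*((3 - 3*11) - 108) = 31*((3 - 3*11) - 108) = 31*((3 - 33) - 108) = 31*(-30 - 108) = 31*(-138) = -4278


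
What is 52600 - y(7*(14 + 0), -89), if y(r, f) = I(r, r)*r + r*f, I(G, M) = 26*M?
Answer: -188382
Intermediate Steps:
y(r, f) = 26*r² + f*r (y(r, f) = (26*r)*r + r*f = 26*r² + f*r)
52600 - y(7*(14 + 0), -89) = 52600 - 7*(14 + 0)*(-89 + 26*(7*(14 + 0))) = 52600 - 7*14*(-89 + 26*(7*14)) = 52600 - 98*(-89 + 26*98) = 52600 - 98*(-89 + 2548) = 52600 - 98*2459 = 52600 - 1*240982 = 52600 - 240982 = -188382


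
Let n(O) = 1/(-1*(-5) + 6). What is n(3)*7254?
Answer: 7254/11 ≈ 659.45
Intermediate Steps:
n(O) = 1/11 (n(O) = 1/(5 + 6) = 1/11)
n(3)*7254 = (1/11)*7254 = 7254/11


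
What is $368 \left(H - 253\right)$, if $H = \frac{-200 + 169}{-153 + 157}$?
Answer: $-95956$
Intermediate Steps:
$H = - \frac{31}{4} \approx -7.75$
$368 \left(H - 253\right) = 368 \left(- \frac{31}{4} - 253\right) = 368 \left(- \frac{1043}{4}\right) = -95956$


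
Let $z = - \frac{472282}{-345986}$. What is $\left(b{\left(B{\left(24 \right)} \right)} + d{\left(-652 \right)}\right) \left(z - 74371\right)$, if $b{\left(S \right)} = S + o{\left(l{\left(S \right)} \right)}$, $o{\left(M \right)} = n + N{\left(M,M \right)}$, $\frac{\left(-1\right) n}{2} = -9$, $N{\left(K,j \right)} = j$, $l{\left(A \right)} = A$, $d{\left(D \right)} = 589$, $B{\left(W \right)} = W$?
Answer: $- \frac{8426854201610}{172993} \approx -4.8712 \cdot 10^{7}$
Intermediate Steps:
$z = \frac{236141}{172993}$ ($z = \left(-472282\right) \left(- \frac{1}{345986}\right) = \frac{236141}{172993} \approx 1.365$)
$n = 18$ ($n = \left(-2\right) \left(-9\right) = 18$)
$o{\left(M \right)} = 18 + M$
$b{\left(S \right)} = 18 + 2 S$ ($b{\left(S \right)} = S + \left(18 + S\right) = 18 + 2 S$)
$\left(b{\left(B{\left(24 \right)} \right)} + d{\left(-652 \right)}\right) \left(z - 74371\right) = \left(\left(18 + 2 \cdot 24\right) + 589\right) \left(\frac{236141}{172993} - 74371\right) = \left(\left(18 + 48\right) + 589\right) \left(- \frac{12865426262}{172993}\right) = \left(66 + 589\right) \left(- \frac{12865426262}{172993}\right) = 655 \left(- \frac{12865426262}{172993}\right) = - \frac{8426854201610}{172993}$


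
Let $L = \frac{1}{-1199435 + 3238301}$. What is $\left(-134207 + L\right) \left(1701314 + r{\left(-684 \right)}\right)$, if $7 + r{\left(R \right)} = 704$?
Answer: $- \frac{155240473951067957}{679622} \approx -2.2842 \cdot 10^{11}$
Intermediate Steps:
$r{\left(R \right)} = 697$ ($r{\left(R \right)} = -7 + 704 = 697$)
$L = \frac{1}{2038866} \approx 4.9047 \cdot 10^{-7}$
$\left(-134207 + L\right) \left(1701314 + r{\left(-684 \right)}\right) = \left(-134207 + \frac{1}{2038866}\right) \left(1701314 + 697\right) = \left(- \frac{273630089261}{2038866}\right) 1702011 = - \frac{155240473951067957}{679622}$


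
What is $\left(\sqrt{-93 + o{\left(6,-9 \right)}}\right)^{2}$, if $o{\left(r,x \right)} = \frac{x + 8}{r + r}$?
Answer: $- \frac{1117}{12} \approx -93.083$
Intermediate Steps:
$o{\left(r,x \right)} = \frac{8 + x}{2 r}$
$\left(\sqrt{-93 + o{\left(6,-9 \right)}}\right)^{2} = \left(\sqrt{-93 + \frac{8 - 9}{2 \cdot 6}}\right)^{2} = \left(\sqrt{-93 + \frac{1}{2} \cdot \frac{1}{6} \left(-1\right)}\right)^{2} = \left(\sqrt{-93 - \frac{1}{12}}\right)^{2} = \left(\sqrt{- \frac{1117}{12}}\right)^{2} = \left(\frac{i \sqrt{3351}}{6}\right)^{2} = - \frac{1117}{12}$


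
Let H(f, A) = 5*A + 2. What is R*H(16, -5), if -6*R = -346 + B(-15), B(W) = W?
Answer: -8303/6 ≈ -1383.8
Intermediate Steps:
H(f, A) = 2 + 5*A
R = 361/6 (R = -(-346 - 15)/6 = -⅙*(-361) = 361/6 ≈ 60.167)
R*H(16, -5) = 361*(2 + 5*(-5))/6 = 361*(2 - 25)/6 = (361/6)*(-23) = -8303/6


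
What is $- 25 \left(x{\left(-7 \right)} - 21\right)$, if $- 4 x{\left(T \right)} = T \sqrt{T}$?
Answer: $525 - \frac{175 i \sqrt{7}}{4} \approx 525.0 - 115.75 i$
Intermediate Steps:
$x{\left(T \right)} = - \frac{T^{\frac{3}{2}}}{4}$ ($x{\left(T \right)} = - \frac{T \sqrt{T}}{4} = - \frac{T^{\frac{3}{2}}}{4}$)
$- 25 \left(x{\left(-7 \right)} - 21\right) = - 25 \left(- \frac{\left(-7\right)^{\frac{3}{2}}}{4} - 21\right) = - 25 \left(- \frac{\left(-7\right) i \sqrt{7}}{4} - 21\right) = - 25 \left(\frac{7 i \sqrt{7}}{4} - 21\right) = - 25 \left(-21 + \frac{7 i \sqrt{7}}{4}\right) = 525 - \frac{175 i \sqrt{7}}{4}$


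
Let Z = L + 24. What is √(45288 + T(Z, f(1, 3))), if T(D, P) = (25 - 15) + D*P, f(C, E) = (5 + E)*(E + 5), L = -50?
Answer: √43634 ≈ 208.89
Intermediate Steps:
f(C, E) = (5 + E)² (f(C, E) = (5 + E)*(5 + E) = (5 + E)²)
Z = -26 (Z = -50 + 24 = -26)
T(D, P) = 10 + D*P
√(45288 + T(Z, f(1, 3))) = √(45288 + (10 - 26*(5 + 3)²)) = √(45288 + (10 - 26*8²)) = √(45288 + (10 - 26*64)) = √(45288 + (10 - 1664)) = √(45288 - 1654) = √43634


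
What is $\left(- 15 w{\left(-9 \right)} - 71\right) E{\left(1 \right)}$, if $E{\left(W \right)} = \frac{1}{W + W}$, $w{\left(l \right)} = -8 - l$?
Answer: $-43$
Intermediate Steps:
$E{\left(W \right)} = \frac{1}{2 W}$
$\left(- 15 w{\left(-9 \right)} - 71\right) E{\left(1 \right)} = \left(- 15 \left(-8 - -9\right) - 71\right) \frac{1}{2 \cdot 1} = \left(- 15 \left(-8 + 9\right) - 71\right) \frac{1}{2} \cdot 1 = \left(\left(-15\right) 1 - 71\right) \frac{1}{2} = \left(-15 - 71\right) \frac{1}{2} = \left(-86\right) \frac{1}{2} = -43$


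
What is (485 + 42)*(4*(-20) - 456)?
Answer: -282472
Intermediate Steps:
(485 + 42)*(4*(-20) - 456) = 527*(-80 - 456) = 527*(-536) = -282472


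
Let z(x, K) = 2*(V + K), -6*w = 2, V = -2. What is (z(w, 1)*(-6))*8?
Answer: 96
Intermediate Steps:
w = -⅓ (w = -⅙*2 = -⅓ ≈ -0.33333)
z(x, K) = -4 + 2*K (z(x, K) = 2*(-2 + K) = -4 + 2*K)
(z(w, 1)*(-6))*8 = ((-4 + 2*1)*(-6))*8 = ((-4 + 2)*(-6))*8 = -2*(-6)*8 = 12*8 = 96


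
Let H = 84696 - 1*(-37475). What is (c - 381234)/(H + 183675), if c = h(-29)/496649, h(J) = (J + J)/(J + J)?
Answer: -189339484865/151898110054 ≈ -1.2465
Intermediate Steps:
h(J) = 1 (h(J) = (2*J)/((2*J)) = (2*J)*(1/(2*J)) = 1)
H = 122171 (H = 84696 + 37475 = 122171)
c = 1/496649 ≈ 2.0135e-6
(c - 381234)/(H + 183675) = (1/496649 - 381234)/(122171 + 183675) = -189339484865/496649/305846 = -189339484865/496649*1/305846 = -189339484865/151898110054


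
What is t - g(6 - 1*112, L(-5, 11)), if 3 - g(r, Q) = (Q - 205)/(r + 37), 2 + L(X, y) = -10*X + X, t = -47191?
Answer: -1085408/23 ≈ -47192.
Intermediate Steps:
L(X, y) = -2 - 9*X (L(X, y) = -2 + (-10*X + X) = -2 - 9*X)
g(r, Q) = 3 - (-205 + Q)/(37 + r) (g(r, Q) = 3 - (Q - 205)/(r + 37) = 3 - (-205 + Q)/(37 + r))
t - g(6 - 1*112, L(-5, 11)) = -47191 - (316 - (-2 - 9*(-5)) + 3*(6 - 1*112))/(37 + (6 - 1*112)) = -47191 - (316 - (-2 + 45) + 3*(6 - 112))/(37 + (6 - 112)) = -47191 - (316 - 1*43 + 3*(-106))/(37 - 106) = -47191 - (316 - 43 - 318)/(-69) = -47191 - (-1)*(-45)/69 = -47191 - 1*15/23 = -47191 - 15/23 = -1085408/23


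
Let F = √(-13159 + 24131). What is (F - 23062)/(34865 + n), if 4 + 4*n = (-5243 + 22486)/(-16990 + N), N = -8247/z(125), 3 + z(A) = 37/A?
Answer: -217324526380/328537641293 + 18846980*√2743/328537641293 ≈ -0.65849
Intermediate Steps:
z(A) = -3 + 37/A
N = 1030875/338 (N = -8247/(-3 + 37/125) = -8247/(-338/125) = -8247*(-125/338) = 1030875/338 ≈ 3049.9)
F = 2*√2743 (F = √10972 = 2*√2743 ≈ 104.75)
n = -12337557/9423490 (n = -1 + ((-5243 + 22486)/(-16990 + 1030875/338))/4 = -1 + (17243/(-4711745/338))/4 = -1 + (17243*(-338/4711745))/4 = -1 + (¼)*(-5828134/4711745) = -1 - 2914067/9423490 = -12337557/9423490 ≈ -1.3092)
(F - 23062)/(34865 + n) = (2*√2743 - 23062)/(34865 - 12337557/9423490) = (-23062 + 2*√2743)/(328537641293/9423490) = (-23062 + 2*√2743)*(9423490/328537641293) = -217324526380/328537641293 + 18846980*√2743/328537641293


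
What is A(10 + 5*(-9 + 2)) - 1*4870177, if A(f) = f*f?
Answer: -4869552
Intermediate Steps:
A(f) = f²
A(10 + 5*(-9 + 2)) - 1*4870177 = (10 + 5*(-9 + 2))² - 1*4870177 = (10 + 5*(-7))² - 4870177 = (10 - 35)² - 4870177 = (-25)² - 4870177 = 625 - 4870177 = -4869552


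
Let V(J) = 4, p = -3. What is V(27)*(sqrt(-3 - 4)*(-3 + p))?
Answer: -24*I*sqrt(7) ≈ -63.498*I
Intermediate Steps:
V(27)*(sqrt(-3 - 4)*(-3 + p)) = 4*(sqrt(-3 - 4)*(-3 - 3)) = 4*(sqrt(-7)*(-6)) = 4*((I*sqrt(7))*(-6)) = 4*(-6*I*sqrt(7)) = -24*I*sqrt(7)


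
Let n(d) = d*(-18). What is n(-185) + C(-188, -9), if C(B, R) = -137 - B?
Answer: 3381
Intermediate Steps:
n(d) = -18*d
n(-185) + C(-188, -9) = -18*(-185) + (-137 - 1*(-188)) = 3330 + (-137 + 188) = 3330 + 51 = 3381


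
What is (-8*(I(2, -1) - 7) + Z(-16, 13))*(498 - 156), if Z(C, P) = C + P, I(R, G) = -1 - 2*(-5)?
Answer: -6498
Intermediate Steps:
I(R, G) = 9 (I(R, G) = -1 + 10 = 9)
(-8*(I(2, -1) - 7) + Z(-16, 13))*(498 - 156) = (-8*(9 - 7) + (-16 + 13))*(498 - 156) = (-8*2 - 3)*342 = (-16 - 3)*342 = -19*342 = -6498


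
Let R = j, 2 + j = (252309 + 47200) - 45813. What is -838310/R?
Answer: -419155/126847 ≈ -3.3044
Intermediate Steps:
j = 253694 (j = -2 + ((252309 + 47200) - 45813) = -2 + (299509 - 45813) = -2 + 253696 = 253694)
R = 253694
-838310/R = -838310/253694 = -838310*1/253694 = -419155/126847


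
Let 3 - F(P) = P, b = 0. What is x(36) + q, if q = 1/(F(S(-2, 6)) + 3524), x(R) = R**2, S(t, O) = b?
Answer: 4570993/3527 ≈ 1296.0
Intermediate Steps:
S(t, O) = 0
F(P) = 3 - P
q = 1/3527 (q = 1/((3 - 1*0) + 3524) = 1/((3 + 0) + 3524) = 1/(3 + 3524) = 1/3527 ≈ 0.00028353)
x(36) + q = 36**2 + 1/3527 = 1296 + 1/3527 = 4570993/3527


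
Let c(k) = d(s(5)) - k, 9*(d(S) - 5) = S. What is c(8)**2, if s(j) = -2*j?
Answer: 1369/81 ≈ 16.901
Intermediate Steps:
d(S) = 5 + S/9
c(k) = 35/9 - k (c(k) = (5 + (-2*5)/9) - k = (5 + (1/9)*(-10)) - k = (5 - 10/9) - k = 35/9 - k)
c(8)**2 = (35/9 - 1*8)**2 = (35/9 - 8)**2 = (-37/9)**2 = 1369/81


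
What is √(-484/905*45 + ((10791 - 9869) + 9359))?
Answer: √336027405/181 ≈ 101.28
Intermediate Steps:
√(-484/905*45 + ((10791 - 9869) + 9359)) = √(-484*1/905*45 + (922 + 9359)) = √(-484/905*45 + 10281) = √(-4356/181 + 10281) = √(1856505/181) = √336027405/181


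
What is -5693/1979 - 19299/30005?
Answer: -209011186/59379895 ≈ -3.5199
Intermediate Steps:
-5693/1979 - 19299/30005 = -209011186/59379895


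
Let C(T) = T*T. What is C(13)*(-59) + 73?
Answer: -9898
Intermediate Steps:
C(T) = T²
C(13)*(-59) + 73 = 13²*(-59) + 73 = 169*(-59) + 73 = -9971 + 73 = -9898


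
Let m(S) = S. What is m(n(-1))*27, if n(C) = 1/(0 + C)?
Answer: -27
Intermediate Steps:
n(C) = 1/C
m(n(-1))*27 = 27/(-1) = -1*27 = -27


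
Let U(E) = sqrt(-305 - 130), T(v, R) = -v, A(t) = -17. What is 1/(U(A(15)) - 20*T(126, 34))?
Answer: 168/423389 - I*sqrt(435)/6350835 ≈ 0.0003968 - 3.2841e-6*I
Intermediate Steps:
U(E) = I*sqrt(435) (U(E) = sqrt(-435) = I*sqrt(435))
1/(U(A(15)) - 20*T(126, 34)) = 1/(I*sqrt(435) - (-20)*126) = 1/(I*sqrt(435) - 20*(-126)) = 1/(I*sqrt(435) + 2520) = 1/(2520 + I*sqrt(435))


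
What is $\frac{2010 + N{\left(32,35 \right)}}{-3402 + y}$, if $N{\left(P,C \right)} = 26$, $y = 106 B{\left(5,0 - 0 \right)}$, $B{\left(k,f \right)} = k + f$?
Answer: $- \frac{509}{718} \approx -0.70891$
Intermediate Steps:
$B{\left(k,f \right)} = f + k$
$y = 530$ ($y = 106 \left(\left(0 - 0\right) + 5\right) = 106 \left(\left(0 + 0\right) + 5\right) = 106 \left(0 + 5\right) = 106 \cdot 5 = 530$)
$\frac{2010 + N{\left(32,35 \right)}}{-3402 + y} = \frac{2010 + 26}{-3402 + 530} = \frac{2036}{-2872} = 2036 \left(- \frac{1}{2872}\right) = - \frac{509}{718}$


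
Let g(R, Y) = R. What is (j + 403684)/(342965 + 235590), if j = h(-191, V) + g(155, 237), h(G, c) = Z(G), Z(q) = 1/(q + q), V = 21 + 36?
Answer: 154266497/221008010 ≈ 0.69801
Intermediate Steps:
V = 57
Z(q) = 1/(2*q)
h(G, c) = 1/(2*G)
j = 59209/382 (j = (½)/(-191) + 155 = (½)*(-1/191) + 155 = -1/382 + 155 = 59209/382 ≈ 155.00)
(j + 403684)/(342965 + 235590) = (59209/382 + 403684)/(342965 + 235590) = (154266497/382)/578555 = (154266497/382)*(1/578555) = 154266497/221008010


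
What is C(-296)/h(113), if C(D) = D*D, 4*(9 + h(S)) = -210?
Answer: -175232/123 ≈ -1424.7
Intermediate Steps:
h(S) = -123/2 (h(S) = -9 + (¼)*(-210) = -9 - 105/2 = -123/2)
C(D) = D²
C(-296)/h(113) = (-296)²/(-123/2) = 87616*(-2/123) = -175232/123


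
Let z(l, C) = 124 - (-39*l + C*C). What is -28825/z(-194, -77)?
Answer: 28825/13371 ≈ 2.1558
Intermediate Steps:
z(l, C) = 124 - C**2 + 39*l (z(l, C) = 124 - (-39*l + C**2) = 124 - (C**2 - 39*l) = 124 + (-C**2 + 39*l) = 124 - C**2 + 39*l)
-28825/z(-194, -77) = -28825/(124 - 1*(-77)**2 + 39*(-194)) = -28825/(124 - 1*5929 - 7566) = -28825/(124 - 5929 - 7566) = -28825/(-13371) = -28825*(-1/13371) = 28825/13371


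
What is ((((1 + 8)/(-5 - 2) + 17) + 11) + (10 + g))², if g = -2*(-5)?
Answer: 106929/49 ≈ 2182.2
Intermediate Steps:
g = 10
((((1 + 8)/(-5 - 2) + 17) + 11) + (10 + g))² = ((((1 + 8)/(-5 - 2) + 17) + 11) + (10 + 10))² = (((9/(-7) + 17) + 11) + 20)² = (((9*(-⅐) + 17) + 11) + 20)² = (((-9/7 + 17) + 11) + 20)² = ((110/7 + 11) + 20)² = (187/7 + 20)² = (327/7)² = 106929/49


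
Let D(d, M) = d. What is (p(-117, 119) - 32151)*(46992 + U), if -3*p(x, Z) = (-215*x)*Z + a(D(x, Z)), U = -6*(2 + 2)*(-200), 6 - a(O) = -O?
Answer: -53342082768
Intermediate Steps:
a(O) = 6 + O (a(O) = 6 - (-1)*O = 6 + O)
U = 4800 (U = -6*4*(-200) = -24*(-200) = 4800)
p(x, Z) = -2 - x/3 + 215*Z*x/3 (p(x, Z) = -((-215*x)*Z + (6 + x))/3 = -(-215*Z*x + (6 + x))/3 = -(6 + x - 215*Z*x)/3 = -2 - x/3 + 215*Z*x/3)
(p(-117, 119) - 32151)*(46992 + U) = ((-2 - ⅓*(-117) + (215/3)*119*(-117)) - 32151)*(46992 + 4800) = ((-2 + 39 - 997815) - 32151)*51792 = (-997778 - 32151)*51792 = -1029929*51792 = -53342082768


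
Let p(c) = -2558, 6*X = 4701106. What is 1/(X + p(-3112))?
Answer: 3/2342879 ≈ 1.2805e-6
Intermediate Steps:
X = 2350553/3 (X = (1/6)*4701106 = 2350553/3 ≈ 7.8352e+5)
1/(X + p(-3112)) = 1/(2350553/3 - 2558) = 1/(2342879/3) = 3/2342879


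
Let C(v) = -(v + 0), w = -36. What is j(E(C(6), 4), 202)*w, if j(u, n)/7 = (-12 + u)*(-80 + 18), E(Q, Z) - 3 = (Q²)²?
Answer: 20108088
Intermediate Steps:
C(v) = -v
E(Q, Z) = 3 + Q⁴ (E(Q, Z) = 3 + (Q²)² = 3 + Q⁴)
j(u, n) = 5208 - 434*u (j(u, n) = 7*((-12 + u)*(-80 + 18)) = 7*((-12 + u)*(-62)) = 7*(744 - 62*u) = 5208 - 434*u)
j(E(C(6), 4), 202)*w = (5208 - 434*(3 + (-1*6)⁴))*(-36) = (5208 - 434*(3 + (-6)⁴))*(-36) = (5208 - 434*(3 + 1296))*(-36) = (5208 - 434*1299)*(-36) = (5208 - 563766)*(-36) = -558558*(-36) = 20108088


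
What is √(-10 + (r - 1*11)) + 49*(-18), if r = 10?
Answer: -882 + I*√11 ≈ -882.0 + 3.3166*I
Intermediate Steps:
√(-10 + (r - 1*11)) + 49*(-18) = √(-10 + (10 - 1*11)) + 49*(-18) = √(-10 + (10 - 11)) - 882 = √(-10 - 1) - 882 = √(-11) - 882 = I*√11 - 882 = -882 + I*√11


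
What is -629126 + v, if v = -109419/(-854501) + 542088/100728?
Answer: -752080139165064/1195446899 ≈ -6.2912e+5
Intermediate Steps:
v = 6586615210/1195446899 (v = -109419*(-1/854501) + 542088*(1/100728) = 109419/854501 + 7529/1399 = 6586615210/1195446899 ≈ 5.5098)
-629126 + v = -629126 + 6586615210/1195446899 = -752080139165064/1195446899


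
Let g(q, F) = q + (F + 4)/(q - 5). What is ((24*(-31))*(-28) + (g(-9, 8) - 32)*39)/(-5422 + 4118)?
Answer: -134397/9128 ≈ -14.724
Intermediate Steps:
g(q, F) = q + (4 + F)/(-5 + q)
((24*(-31))*(-28) + (g(-9, 8) - 32)*39)/(-5422 + 4118) = ((24*(-31))*(-28) + ((4 + 8 + (-9)² - 5*(-9))/(-5 - 9) - 32)*39)/(-5422 + 4118) = (-744*(-28) + ((4 + 8 + 81 + 45)/(-14) - 32)*39)/(-1304) = (20832 + (-1/14*138 - 32)*39)*(-1/1304) = (20832 + (-69/7 - 32)*39)*(-1/1304) = (20832 - 293/7*39)*(-1/1304) = (20832 - 11427/7)*(-1/1304) = (134397/7)*(-1/1304) = -134397/9128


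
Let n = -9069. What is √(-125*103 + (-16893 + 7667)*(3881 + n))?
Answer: √47851613 ≈ 6917.5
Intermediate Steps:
√(-125*103 + (-16893 + 7667)*(3881 + n)) = √(-125*103 + (-16893 + 7667)*(3881 - 9069)) = √(-12875 - 9226*(-5188)) = √(-12875 + 47864488) = √47851613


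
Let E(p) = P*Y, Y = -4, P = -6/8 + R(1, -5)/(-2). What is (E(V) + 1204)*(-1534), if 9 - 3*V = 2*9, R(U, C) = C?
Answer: -1836198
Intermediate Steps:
V = -3 (V = 3 - 2*9/3 = 3 - 1/3*18 = 3 - 6 = -3)
P = 7/4 (P = -6/8 - 5/(-2) = -6*1/8 - 5*(-1/2) = -3/4 + 5/2 = 7/4 ≈ 1.7500)
E(p) = -7 (E(p) = (7/4)*(-4) = -7)
(E(V) + 1204)*(-1534) = (-7 + 1204)*(-1534) = 1197*(-1534) = -1836198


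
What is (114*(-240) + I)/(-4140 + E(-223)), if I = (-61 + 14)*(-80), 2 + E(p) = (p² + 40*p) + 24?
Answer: -23600/36691 ≈ -0.64321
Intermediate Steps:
E(p) = 22 + p² + 40*p (E(p) = -2 + ((p² + 40*p) + 24) = -2 + (24 + p² + 40*p) = 22 + p² + 40*p)
I = 3760 (I = -47*(-80) = 3760)
(114*(-240) + I)/(-4140 + E(-223)) = (114*(-240) + 3760)/(-4140 + (22 + (-223)² + 40*(-223))) = (-27360 + 3760)/(-4140 + (22 + 49729 - 8920)) = -23600/(-4140 + 40831) = -23600/36691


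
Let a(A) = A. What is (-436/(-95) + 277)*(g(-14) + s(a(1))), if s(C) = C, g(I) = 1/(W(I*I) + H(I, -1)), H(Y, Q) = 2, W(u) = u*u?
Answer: 342582223/1216570 ≈ 281.60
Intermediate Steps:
W(u) = u²
g(I) = 1/(2 + I⁴) (g(I) = 1/((I*I)² + 2) = 1/((I²)² + 2) = 1/(I⁴ + 2) = 1/(2 + I⁴))
(-436/(-95) + 277)*(g(-14) + s(a(1))) = (-436/(-95) + 277)*(1/(2 + (-14)⁴) + 1) = (-436*(-1/95) + 277)*(1/(2 + 38416) + 1) = (436/95 + 277)*(1/38418 + 1) = 26751*(1/38418 + 1)/95 = (26751/95)*(38419/38418) = 342582223/1216570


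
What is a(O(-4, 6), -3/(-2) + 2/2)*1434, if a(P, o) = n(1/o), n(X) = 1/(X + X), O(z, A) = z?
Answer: 3585/2 ≈ 1792.5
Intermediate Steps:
n(X) = 1/(2*X)
a(P, o) = o/2 (a(P, o) = 1/(2*(1/o)) = o/2)
a(O(-4, 6), -3/(-2) + 2/2)*1434 = ((-3/(-2) + 2/2)/2)*1434 = ((-3*(-½) + 2*(½))/2)*1434 = ((3/2 + 1)/2)*1434 = ((½)*(5/2))*1434 = (5/4)*1434 = 3585/2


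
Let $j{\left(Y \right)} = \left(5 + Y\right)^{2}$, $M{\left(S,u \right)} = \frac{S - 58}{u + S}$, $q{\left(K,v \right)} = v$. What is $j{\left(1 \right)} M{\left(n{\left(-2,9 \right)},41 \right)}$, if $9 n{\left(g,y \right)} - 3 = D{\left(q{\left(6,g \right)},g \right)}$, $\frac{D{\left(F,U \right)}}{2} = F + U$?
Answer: $- \frac{4743}{91} \approx -52.121$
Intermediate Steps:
$D{\left(F,U \right)} = 2 F + 2 U$ ($D{\left(F,U \right)} = 2 \left(F + U\right) = 2 F + 2 U$)
$n{\left(g,y \right)} = \frac{1}{3} + \frac{4 g}{9}$ ($n{\left(g,y \right)} = \frac{1}{3} + \frac{2 g + 2 g}{9} = \frac{1}{3} + \frac{4 g}{9}$)
$M{\left(S,u \right)} = \frac{-58 + S}{S + u}$
$j{\left(1 \right)} M{\left(n{\left(-2,9 \right)},41 \right)} = \left(5 + 1\right)^{2} \frac{-58 + \left(\frac{1}{3} + \frac{4}{9} \left(-2\right)\right)}{\left(\frac{1}{3} + \frac{4}{9} \left(-2\right)\right) + 41} = 6^{2} \frac{-58 + \left(\frac{1}{3} - \frac{8}{9}\right)}{\left(\frac{1}{3} - \frac{8}{9}\right) + 41} = 36 \frac{-58 - \frac{5}{9}}{- \frac{5}{9} + 41} = 36 \frac{1}{\frac{364}{9}} \left(- \frac{527}{9}\right) = 36 \cdot \frac{9}{364} \left(- \frac{527}{9}\right) = 36 \left(- \frac{527}{364}\right) = - \frac{4743}{91}$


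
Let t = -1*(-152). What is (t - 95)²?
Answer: 3249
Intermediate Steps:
t = 152
(t - 95)² = (152 - 95)² = 57² = 3249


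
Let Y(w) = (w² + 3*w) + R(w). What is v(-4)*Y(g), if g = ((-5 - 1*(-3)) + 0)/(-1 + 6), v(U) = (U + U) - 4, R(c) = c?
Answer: 432/25 ≈ 17.280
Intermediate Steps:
v(U) = -4 + 2*U (v(U) = 2*U - 4 = -4 + 2*U)
g = -⅖ (g = ((-5 + 3) + 0)/5 = (-2 + 0)*(⅕) = -2*⅕ = -⅖ ≈ -0.40000)
Y(w) = w² + 4*w (Y(w) = (w² + 3*w) + w = w² + 4*w)
v(-4)*Y(g) = (-4 + 2*(-4))*(-2*(4 - ⅖)/5) = (-4 - 8)*(-⅖*18/5) = -12*(-36/25) = 432/25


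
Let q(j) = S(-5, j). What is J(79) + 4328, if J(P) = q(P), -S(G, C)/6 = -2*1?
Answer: 4340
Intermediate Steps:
S(G, C) = 12 (S(G, C) = -(-12) = -6*(-2) = 12)
q(j) = 12
J(P) = 12
J(79) + 4328 = 12 + 4328 = 4340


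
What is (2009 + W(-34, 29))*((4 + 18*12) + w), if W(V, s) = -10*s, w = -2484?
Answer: -3891816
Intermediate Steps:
(2009 + W(-34, 29))*((4 + 18*12) + w) = (2009 - 10*29)*((4 + 18*12) - 2484) = (2009 - 290)*((4 + 216) - 2484) = 1719*(220 - 2484) = 1719*(-2264) = -3891816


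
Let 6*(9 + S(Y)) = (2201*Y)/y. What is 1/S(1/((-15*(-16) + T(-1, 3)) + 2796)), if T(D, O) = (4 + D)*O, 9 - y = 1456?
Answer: -26436690/237932411 ≈ -0.11111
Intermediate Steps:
y = -1447 (y = 9 - 1*1456 = 9 - 1456 = -1447)
T(D, O) = O*(4 + D)
S(Y) = -9 - 2201*Y/8682 (S(Y) = -9 + ((2201*Y)/(-1447))/6 = -9 + ((2201*Y)*(-1/1447))/6 = -9 + (-2201*Y/1447)/6 = -9 - 2201*Y/8682)
1/S(1/((-15*(-16) + T(-1, 3)) + 2796)) = 1/(-9 - 2201/(8682*((-15*(-16) + 3*(4 - 1)) + 2796))) = 1/(-9 - 2201/(8682*((240 + 3*3) + 2796))) = 1/(-9 - 2201/(8682*((240 + 9) + 2796))) = 1/(-9 - 2201/(8682*(249 + 2796))) = 1/(-9 - 2201/8682/3045) = 1/(-9 - 2201/8682*1/3045) = 1/(-9 - 2201/26436690) = 1/(-237932411/26436690) = -26436690/237932411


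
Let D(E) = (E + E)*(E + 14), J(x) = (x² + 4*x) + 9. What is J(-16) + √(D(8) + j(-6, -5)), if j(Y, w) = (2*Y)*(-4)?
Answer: 221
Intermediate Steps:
J(x) = 9 + x² + 4*x
j(Y, w) = -8*Y
D(E) = 2*E*(14 + E) (D(E) = (2*E)*(14 + E) = 2*E*(14 + E))
J(-16) + √(D(8) + j(-6, -5)) = (9 + (-16)² + 4*(-16)) + √(2*8*(14 + 8) - 8*(-6)) = (9 + 256 - 64) + √(2*8*22 + 48) = 201 + √(352 + 48) = 201 + √400 = 201 + 20 = 221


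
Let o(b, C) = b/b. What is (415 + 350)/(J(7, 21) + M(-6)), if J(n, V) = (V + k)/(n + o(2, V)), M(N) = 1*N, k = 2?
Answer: -1224/5 ≈ -244.80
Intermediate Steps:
o(b, C) = 1
M(N) = N
J(n, V) = (2 + V)/(1 + n) (J(n, V) = (V + 2)/(n + 1) = (2 + V)/(1 + n))
(415 + 350)/(J(7, 21) + M(-6)) = (415 + 350)/((2 + 21)/(1 + 7) - 6) = 765/(23/8 - 6) = 765/(-25/8) = 765*(-8/25) = -1224/5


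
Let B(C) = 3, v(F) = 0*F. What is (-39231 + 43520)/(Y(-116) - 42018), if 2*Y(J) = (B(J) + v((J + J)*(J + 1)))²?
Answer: -8578/84027 ≈ -0.10209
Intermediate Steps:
v(F) = 0
Y(J) = 9/2 (Y(J) = (3 + 0)²/2 = (½)*3² = (½)*9 = 9/2)
(-39231 + 43520)/(Y(-116) - 42018) = (-39231 + 43520)/(9/2 - 42018) = 4289/(-84027/2) = 4289*(-2/84027) = -8578/84027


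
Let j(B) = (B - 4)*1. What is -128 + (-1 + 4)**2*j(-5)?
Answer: -209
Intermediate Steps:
j(B) = -4 + B (j(B) = (-4 + B)*1 = -4 + B)
-128 + (-1 + 4)**2*j(-5) = -128 + (-1 + 4)**2*(-4 - 5) = -128 + 3**2*(-9) = -128 + 9*(-9) = -128 - 81 = -209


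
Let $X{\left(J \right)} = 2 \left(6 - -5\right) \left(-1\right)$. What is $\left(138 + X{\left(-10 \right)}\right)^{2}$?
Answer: $13456$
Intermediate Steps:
$X{\left(J \right)} = -22$ ($X{\left(J \right)} = 2 \left(6 + 5\right) \left(-1\right) = 2 \cdot 11 \left(-1\right) = 22 \left(-1\right) = -22$)
$\left(138 + X{\left(-10 \right)}\right)^{2} = \left(138 - 22\right)^{2} = 116^{2} = 13456$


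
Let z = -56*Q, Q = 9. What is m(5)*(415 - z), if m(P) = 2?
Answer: 1838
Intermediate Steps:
z = -504 (z = -56*9 = -504)
m(5)*(415 - z) = 2*(415 - 1*(-504)) = 2*(415 + 504) = 2*919 = 1838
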